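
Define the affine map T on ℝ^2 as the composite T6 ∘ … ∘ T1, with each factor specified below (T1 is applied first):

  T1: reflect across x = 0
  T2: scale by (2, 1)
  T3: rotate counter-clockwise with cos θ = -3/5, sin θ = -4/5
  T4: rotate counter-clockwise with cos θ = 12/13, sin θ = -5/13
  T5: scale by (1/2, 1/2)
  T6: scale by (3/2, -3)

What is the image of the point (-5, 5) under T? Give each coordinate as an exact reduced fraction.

T1 reflect across x = 0: (-5, 5) → (5, 5)
T2 scale by (2, 1): (5, 5) → (10, 5)
T3 rotate counter-clockwise with cos θ = -3/5, sin θ = -4/5: (10, 5) → (-2, -11)
T4 rotate counter-clockwise with cos θ = 12/13, sin θ = -5/13: (-2, -11) → (-79/13, -122/13)
T5 scale by (1/2, 1/2): (-79/13, -122/13) → (-79/26, -61/13)
T6 scale by (3/2, -3): (-79/26, -61/13) → (-237/52, 183/13)

T(p) = (-237/52, 183/13)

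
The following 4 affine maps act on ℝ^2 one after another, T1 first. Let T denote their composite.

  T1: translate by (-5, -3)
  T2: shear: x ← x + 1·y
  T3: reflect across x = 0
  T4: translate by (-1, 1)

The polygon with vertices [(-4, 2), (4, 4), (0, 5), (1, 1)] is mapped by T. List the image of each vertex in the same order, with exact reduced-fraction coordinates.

image vertices: (9, 0), (-1, 2), (2, 3), (5, -1)

T1 translate by (-5, -3): (-4, 2) → (-9, -1); (4, 4) → (-1, 1); (0, 5) → (-5, 2); (1, 1) → (-4, -2)
T2 shear: x ← x + 1·y: (-9, -1) → (-10, -1); (-1, 1) → (0, 1); (-5, 2) → (-3, 2); (-4, -2) → (-6, -2)
T3 reflect across x = 0: (-10, -1) → (10, -1); (0, 1) → (0, 1); (-3, 2) → (3, 2); (-6, -2) → (6, -2)
T4 translate by (-1, 1): (10, -1) → (9, 0); (0, 1) → (-1, 2); (3, 2) → (2, 3); (6, -2) → (5, -1)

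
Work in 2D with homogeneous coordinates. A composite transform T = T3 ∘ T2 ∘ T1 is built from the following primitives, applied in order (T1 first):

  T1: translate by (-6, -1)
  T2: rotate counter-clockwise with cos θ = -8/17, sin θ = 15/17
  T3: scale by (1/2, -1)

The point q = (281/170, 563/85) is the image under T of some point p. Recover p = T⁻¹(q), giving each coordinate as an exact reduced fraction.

T1 = [1 0 -6; 0 1 -1; 0 0 1]
T2·T1 = [-8/17 -15/17 63/17; 15/17 -8/17 -82/17; 0 0 1]
T3·…·T1 = [-4/17 -15/34 63/34; -15/17 8/17 82/17; 0 0 1]
det M = -1/2; M⁻¹ = [-16/17 -15/17 6; -30/17 8/17 1; 0 0 1]
M⁻¹ · (281/170, 563/85)ᵀ = (-7/5, 6/5)ᵀ

p = (-7/5, 6/5)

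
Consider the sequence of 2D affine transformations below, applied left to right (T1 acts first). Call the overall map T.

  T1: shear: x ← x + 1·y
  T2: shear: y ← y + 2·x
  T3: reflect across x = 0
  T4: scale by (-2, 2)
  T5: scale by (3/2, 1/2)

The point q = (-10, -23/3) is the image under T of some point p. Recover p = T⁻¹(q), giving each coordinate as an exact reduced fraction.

T1 = [1 1 0; 0 1 0; 0 0 1]
T2·T1 = [1 1 0; 2 3 0; 0 0 1]
T3·…·T1 = [-1 -1 0; 2 3 0; 0 0 1]
T4·…·T1 = [2 2 0; 4 6 0; 0 0 1]
T5·…·T1 = [3 3 0; 2 3 0; 0 0 1]
det M = 3; M⁻¹ = [1 -1 0; -2/3 1 0; 0 0 1]
M⁻¹ · (-10, -23/3)ᵀ = (-7/3, -1)ᵀ

p = (-7/3, -1)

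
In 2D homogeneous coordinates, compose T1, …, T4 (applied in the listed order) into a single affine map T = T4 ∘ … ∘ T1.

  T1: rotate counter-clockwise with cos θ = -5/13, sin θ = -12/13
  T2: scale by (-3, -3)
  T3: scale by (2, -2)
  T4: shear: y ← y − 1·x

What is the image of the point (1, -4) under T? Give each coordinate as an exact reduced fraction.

T(p) = (318/13, -270/13)

T1 rotate counter-clockwise with cos θ = -5/13, sin θ = -12/13: (1, -4) → (-53/13, 8/13)
T2 scale by (-3, -3): (-53/13, 8/13) → (159/13, -24/13)
T3 scale by (2, -2): (159/13, -24/13) → (318/13, 48/13)
T4 shear: y ← y − 1·x: (318/13, 48/13) → (318/13, -270/13)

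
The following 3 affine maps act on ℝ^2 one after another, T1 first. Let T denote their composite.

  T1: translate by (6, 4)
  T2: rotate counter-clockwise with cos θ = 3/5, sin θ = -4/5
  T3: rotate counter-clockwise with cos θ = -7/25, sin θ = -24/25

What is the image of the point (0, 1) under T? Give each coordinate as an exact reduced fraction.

T(p) = (-482/125, -849/125)

T1 translate by (6, 4): (0, 1) → (6, 5)
T2 rotate counter-clockwise with cos θ = 3/5, sin θ = -4/5: (6, 5) → (38/5, -9/5)
T3 rotate counter-clockwise with cos θ = -7/25, sin θ = -24/25: (38/5, -9/5) → (-482/125, -849/125)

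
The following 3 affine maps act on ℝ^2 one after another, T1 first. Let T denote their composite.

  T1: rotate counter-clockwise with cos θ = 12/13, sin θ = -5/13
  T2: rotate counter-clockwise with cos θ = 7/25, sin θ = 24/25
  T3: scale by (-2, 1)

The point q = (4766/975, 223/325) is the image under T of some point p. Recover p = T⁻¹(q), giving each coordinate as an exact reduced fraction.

T1 = [12/13 5/13 0; -5/13 12/13 0; 0 0 1]
T2·T1 = [204/325 -253/325 0; 253/325 204/325 0; 0 0 1]
T3·…·T1 = [-408/325 506/325 0; 253/325 204/325 0; 0 0 1]
det M = -2; M⁻¹ = [-102/325 253/325 0; 253/650 204/325 0; 0 0 1]
M⁻¹ · (4766/975, 223/325)ᵀ = (-1, 7/3)ᵀ

p = (-1, 7/3)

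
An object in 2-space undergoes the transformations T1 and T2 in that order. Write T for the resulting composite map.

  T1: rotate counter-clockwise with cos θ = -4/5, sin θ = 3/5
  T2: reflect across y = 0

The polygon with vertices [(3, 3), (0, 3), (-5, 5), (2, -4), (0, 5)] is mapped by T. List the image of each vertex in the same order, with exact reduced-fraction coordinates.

T1 rotate counter-clockwise with cos θ = -4/5, sin θ = 3/5: (3, 3) → (-21/5, -3/5); (0, 3) → (-9/5, -12/5); (-5, 5) → (1, -7); (2, -4) → (4/5, 22/5); (0, 5) → (-3, -4)
T2 reflect across y = 0: (-21/5, -3/5) → (-21/5, 3/5); (-9/5, -12/5) → (-9/5, 12/5); (1, -7) → (1, 7); (4/5, 22/5) → (4/5, -22/5); (-3, -4) → (-3, 4)

image vertices: (-21/5, 3/5), (-9/5, 12/5), (1, 7), (4/5, -22/5), (-3, 4)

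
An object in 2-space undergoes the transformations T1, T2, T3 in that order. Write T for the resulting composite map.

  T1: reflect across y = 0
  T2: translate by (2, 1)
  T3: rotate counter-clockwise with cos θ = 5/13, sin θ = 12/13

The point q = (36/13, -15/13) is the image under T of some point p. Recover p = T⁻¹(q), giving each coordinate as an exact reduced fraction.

T1 = [1 0 0; 0 -1 0; 0 0 1]
T2·T1 = [1 0 2; 0 -1 1; 0 0 1]
T3·…·T1 = [5/13 12/13 -2/13; 12/13 -5/13 29/13; 0 0 1]
det M = -1; M⁻¹ = [5/13 12/13 -2; 12/13 -5/13 1; 0 0 1]
M⁻¹ · (36/13, -15/13)ᵀ = (-2, 4)ᵀ

p = (-2, 4)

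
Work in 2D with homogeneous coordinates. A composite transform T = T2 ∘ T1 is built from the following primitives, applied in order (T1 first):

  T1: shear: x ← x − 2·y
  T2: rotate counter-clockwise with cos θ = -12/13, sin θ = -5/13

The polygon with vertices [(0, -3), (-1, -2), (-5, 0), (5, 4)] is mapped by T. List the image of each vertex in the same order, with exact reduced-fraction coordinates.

image vertices: (-87/13, 6/13), (-46/13, 9/13), (60/13, 25/13), (56/13, -33/13)

T1 shear: x ← x − 2·y: (0, -3) → (6, -3); (-1, -2) → (3, -2); (-5, 0) → (-5, 0); (5, 4) → (-3, 4)
T2 rotate counter-clockwise with cos θ = -12/13, sin θ = -5/13: (6, -3) → (-87/13, 6/13); (3, -2) → (-46/13, 9/13); (-5, 0) → (60/13, 25/13); (-3, 4) → (56/13, -33/13)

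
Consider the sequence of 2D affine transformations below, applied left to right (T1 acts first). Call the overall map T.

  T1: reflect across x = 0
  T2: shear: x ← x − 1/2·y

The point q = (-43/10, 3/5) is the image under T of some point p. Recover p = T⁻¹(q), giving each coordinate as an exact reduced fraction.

p = (4, 3/5)

T1 = [-1 0 0; 0 1 0; 0 0 1]
T2·T1 = [-1 -1/2 0; 0 1 0; 0 0 1]
det M = -1; M⁻¹ = [-1 -1/2 0; 0 1 0; 0 0 1]
M⁻¹ · (-43/10, 3/5)ᵀ = (4, 3/5)ᵀ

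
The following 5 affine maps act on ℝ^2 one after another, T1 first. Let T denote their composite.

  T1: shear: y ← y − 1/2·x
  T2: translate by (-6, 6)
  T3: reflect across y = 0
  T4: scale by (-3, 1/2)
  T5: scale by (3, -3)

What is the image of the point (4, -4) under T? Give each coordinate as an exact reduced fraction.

T(p) = (18, 0)

T1 shear: y ← y − 1/2·x: (4, -4) → (4, -6)
T2 translate by (-6, 6): (4, -6) → (-2, 0)
T3 reflect across y = 0: (-2, 0) → (-2, 0)
T4 scale by (-3, 1/2): (-2, 0) → (6, 0)
T5 scale by (3, -3): (6, 0) → (18, 0)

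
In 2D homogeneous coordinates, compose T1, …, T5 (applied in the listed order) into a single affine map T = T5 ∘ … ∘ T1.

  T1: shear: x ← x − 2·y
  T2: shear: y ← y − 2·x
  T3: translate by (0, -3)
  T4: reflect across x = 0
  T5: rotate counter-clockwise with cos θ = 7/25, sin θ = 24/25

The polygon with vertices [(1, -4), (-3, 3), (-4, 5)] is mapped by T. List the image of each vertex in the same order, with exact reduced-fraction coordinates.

T1 shear: x ← x − 2·y: (1, -4) → (9, -4); (-3, 3) → (-9, 3); (-4, 5) → (-14, 5)
T2 shear: y ← y − 2·x: (9, -4) → (9, -22); (-9, 3) → (-9, 21); (-14, 5) → (-14, 33)
T3 translate by (0, -3): (9, -22) → (9, -25); (-9, 21) → (-9, 18); (-14, 33) → (-14, 30)
T4 reflect across x = 0: (9, -25) → (-9, -25); (-9, 18) → (9, 18); (-14, 30) → (14, 30)
T5 rotate counter-clockwise with cos θ = 7/25, sin θ = 24/25: (-9, -25) → (537/25, -391/25); (9, 18) → (-369/25, 342/25); (14, 30) → (-622/25, 546/25)

image vertices: (537/25, -391/25), (-369/25, 342/25), (-622/25, 546/25)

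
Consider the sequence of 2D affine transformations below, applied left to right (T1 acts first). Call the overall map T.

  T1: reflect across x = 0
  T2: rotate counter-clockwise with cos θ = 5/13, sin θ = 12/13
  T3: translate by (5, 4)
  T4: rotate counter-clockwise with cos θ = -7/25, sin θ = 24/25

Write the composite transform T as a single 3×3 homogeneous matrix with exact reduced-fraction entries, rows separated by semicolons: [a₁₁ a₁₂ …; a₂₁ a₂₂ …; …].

T1 = [-1 0 0; 0 1 0; 0 0 1]
T2·T1 = [-5/13 -12/13 0; -12/13 5/13 0; 0 0 1]
T3·…·T1 = [-5/13 -12/13 5; -12/13 5/13 4; 0 0 1]
T4·…·T1 = [323/325 -36/325 -131/25; -36/325 -323/325 92/25; 0 0 1]

T = [323/325 -36/325 -131/25; -36/325 -323/325 92/25; 0 0 1]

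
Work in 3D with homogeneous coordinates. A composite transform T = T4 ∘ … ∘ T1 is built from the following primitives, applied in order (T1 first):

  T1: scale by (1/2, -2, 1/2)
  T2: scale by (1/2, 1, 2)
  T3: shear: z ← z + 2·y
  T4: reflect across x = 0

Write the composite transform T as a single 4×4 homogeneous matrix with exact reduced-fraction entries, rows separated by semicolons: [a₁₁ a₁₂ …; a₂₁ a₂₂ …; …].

T = [-1/4 0 0 0; 0 -2 0 0; 0 -4 1 0; 0 0 0 1]

T1 = [1/2 0 0 0; 0 -2 0 0; 0 0 1/2 0; 0 0 0 1]
T2·T1 = [1/4 0 0 0; 0 -2 0 0; 0 0 1 0; 0 0 0 1]
T3·…·T1 = [1/4 0 0 0; 0 -2 0 0; 0 -4 1 0; 0 0 0 1]
T4·…·T1 = [-1/4 0 0 0; 0 -2 0 0; 0 -4 1 0; 0 0 0 1]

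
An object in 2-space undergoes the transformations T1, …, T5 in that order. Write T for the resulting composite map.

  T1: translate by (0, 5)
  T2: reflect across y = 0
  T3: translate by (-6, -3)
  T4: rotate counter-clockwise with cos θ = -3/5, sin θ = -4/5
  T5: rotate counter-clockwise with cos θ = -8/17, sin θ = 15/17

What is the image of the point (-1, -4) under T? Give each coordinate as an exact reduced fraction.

T1 translate by (0, 5): (-1, -4) → (-1, 1)
T2 reflect across y = 0: (-1, 1) → (-1, -1)
T3 translate by (-6, -3): (-1, -1) → (-7, -4)
T4 rotate counter-clockwise with cos θ = -3/5, sin θ = -4/5: (-7, -4) → (1, 8)
T5 rotate counter-clockwise with cos θ = -8/17, sin θ = 15/17: (1, 8) → (-128/17, -49/17)

T(p) = (-128/17, -49/17)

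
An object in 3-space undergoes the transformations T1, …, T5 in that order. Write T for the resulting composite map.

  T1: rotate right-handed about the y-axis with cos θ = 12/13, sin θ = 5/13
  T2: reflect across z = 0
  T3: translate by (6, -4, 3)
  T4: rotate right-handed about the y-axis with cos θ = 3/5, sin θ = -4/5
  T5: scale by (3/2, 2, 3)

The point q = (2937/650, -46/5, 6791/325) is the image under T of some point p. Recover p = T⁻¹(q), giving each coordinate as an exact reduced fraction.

p = (4/5, -3/5, 5/3)

T1 = [12/13 0 5/13 0; 0 1 0 0; -5/13 0 12/13 0; 0 0 0 1]
T2·T1 = [12/13 0 5/13 0; 0 1 0 0; 5/13 0 -12/13 0; 0 0 0 1]
T3·…·T1 = [12/13 0 5/13 6; 0 1 0 -4; 5/13 0 -12/13 3; 0 0 0 1]
T4·…·T1 = [16/65 0 63/65 6/5; 0 1 0 -4; 63/65 0 -16/65 33/5; 0 0 0 1]
T5·…·T1 = [24/65 0 189/130 9/5; 0 2 0 -8; 189/65 0 -48/65 99/5; 0 0 0 1]
det M = -9; M⁻¹ = [32/195 0 21/65 -87/13; 0 1/2 0 4; 42/65 0 -16/195 6/13; 0 0 0 1]
M⁻¹ · (2937/650, -46/5, 6791/325)ᵀ = (4/5, -3/5, 5/3)ᵀ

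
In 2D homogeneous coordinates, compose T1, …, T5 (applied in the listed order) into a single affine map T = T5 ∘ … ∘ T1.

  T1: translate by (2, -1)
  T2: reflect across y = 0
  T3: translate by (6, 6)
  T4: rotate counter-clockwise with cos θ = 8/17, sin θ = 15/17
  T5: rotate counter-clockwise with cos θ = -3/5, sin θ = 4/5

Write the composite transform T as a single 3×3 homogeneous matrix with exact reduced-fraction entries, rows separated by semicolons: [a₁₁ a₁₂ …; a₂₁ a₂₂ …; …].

T1 = [1 0 2; 0 1 -1; 0 0 1]
T2·T1 = [1 0 2; 0 -1 1; 0 0 1]
T3·…·T1 = [1 0 8; 0 -1 7; 0 0 1]
T4·…·T1 = [8/17 15/17 -41/17; 15/17 -8/17 176/17; 0 0 1]
T5·…·T1 = [-84/85 -13/85 -581/85; -13/85 84/85 -692/85; 0 0 1]

T = [-84/85 -13/85 -581/85; -13/85 84/85 -692/85; 0 0 1]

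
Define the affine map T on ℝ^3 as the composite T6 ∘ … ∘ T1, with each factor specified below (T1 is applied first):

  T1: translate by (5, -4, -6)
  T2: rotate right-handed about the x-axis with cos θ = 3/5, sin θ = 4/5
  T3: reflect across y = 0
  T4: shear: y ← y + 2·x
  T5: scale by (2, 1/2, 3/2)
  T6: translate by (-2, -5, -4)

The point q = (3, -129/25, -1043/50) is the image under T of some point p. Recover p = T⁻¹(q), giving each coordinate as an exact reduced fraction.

T1 = [1 0 0 5; 0 1 0 -4; 0 0 1 -6; 0 0 0 1]
T2·T1 = [1 0 0 5; 0 3/5 -4/5 12/5; 0 4/5 3/5 -34/5; 0 0 0 1]
T3·…·T1 = [1 0 0 5; 0 -3/5 4/5 -12/5; 0 4/5 3/5 -34/5; 0 0 0 1]
T4·…·T1 = [1 0 0 5; 2 -3/5 4/5 38/5; 0 4/5 3/5 -34/5; 0 0 0 1]
T5·…·T1 = [2 0 0 10; 1 -3/10 2/5 19/5; 0 6/5 9/10 -51/5; 0 0 0 1]
T6·…·T1 = [2 0 0 8; 1 -3/10 2/5 -6/5; 0 6/5 9/10 -71/5; 0 0 0 1]
det M = -3/2; M⁻¹ = [1/2 0 0 -4; 3/5 -6/5 8/15 4/3; -4/5 8/5 2/5 14; 0 0 0 1]
M⁻¹ · (3, -129/25, -1043/50)ᵀ = (-5/2, -9/5, -5)ᵀ

p = (-5/2, -9/5, -5)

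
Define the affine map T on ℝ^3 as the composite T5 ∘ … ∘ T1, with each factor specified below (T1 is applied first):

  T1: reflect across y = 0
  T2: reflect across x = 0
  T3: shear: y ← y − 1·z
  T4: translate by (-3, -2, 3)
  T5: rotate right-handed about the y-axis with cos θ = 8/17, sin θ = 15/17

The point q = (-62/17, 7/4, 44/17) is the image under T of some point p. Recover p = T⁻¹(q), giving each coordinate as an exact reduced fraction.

p = (1, 5/4, -5)

T1 = [1 0 0 0; 0 -1 0 0; 0 0 1 0; 0 0 0 1]
T2·T1 = [-1 0 0 0; 0 -1 0 0; 0 0 1 0; 0 0 0 1]
T3·…·T1 = [-1 0 0 0; 0 -1 -1 0; 0 0 1 0; 0 0 0 1]
T4·…·T1 = [-1 0 0 -3; 0 -1 -1 -2; 0 0 1 3; 0 0 0 1]
T5·…·T1 = [-8/17 0 15/17 21/17; 0 -1 -1 -2; 15/17 0 8/17 69/17; 0 0 0 1]
det M = 1; M⁻¹ = [-8/17 0 15/17 -3; -15/17 -1 -8/17 1; 15/17 0 8/17 -3; 0 0 0 1]
M⁻¹ · (-62/17, 7/4, 44/17)ᵀ = (1, 5/4, -5)ᵀ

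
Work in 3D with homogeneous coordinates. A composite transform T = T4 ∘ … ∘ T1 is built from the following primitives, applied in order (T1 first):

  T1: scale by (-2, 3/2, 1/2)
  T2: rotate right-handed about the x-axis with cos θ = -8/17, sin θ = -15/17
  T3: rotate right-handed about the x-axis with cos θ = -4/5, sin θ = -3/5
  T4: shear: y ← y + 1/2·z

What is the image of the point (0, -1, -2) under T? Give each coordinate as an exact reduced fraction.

T(p) = (0, 47/85, -113/85)

T1 scale by (-2, 3/2, 1/2): (0, -1, -2) → (0, -3/2, -1)
T2 rotate right-handed about the x-axis with cos θ = -8/17, sin θ = -15/17: (0, -3/2, -1) → (0, -3/17, 61/34)
T3 rotate right-handed about the x-axis with cos θ = -4/5, sin θ = -3/5: (0, -3/17, 61/34) → (0, 207/170, -113/85)
T4 shear: y ← y + 1/2·z: (0, 207/170, -113/85) → (0, 47/85, -113/85)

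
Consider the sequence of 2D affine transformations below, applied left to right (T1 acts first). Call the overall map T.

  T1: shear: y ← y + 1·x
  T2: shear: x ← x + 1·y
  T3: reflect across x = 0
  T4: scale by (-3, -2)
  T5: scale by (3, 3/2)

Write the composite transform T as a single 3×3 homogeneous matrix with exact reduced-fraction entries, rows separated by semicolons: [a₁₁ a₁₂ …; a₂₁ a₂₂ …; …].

T1 = [1 0 0; 1 1 0; 0 0 1]
T2·T1 = [2 1 0; 1 1 0; 0 0 1]
T3·…·T1 = [-2 -1 0; 1 1 0; 0 0 1]
T4·…·T1 = [6 3 0; -2 -2 0; 0 0 1]
T5·…·T1 = [18 9 0; -3 -3 0; 0 0 1]

T = [18 9 0; -3 -3 0; 0 0 1]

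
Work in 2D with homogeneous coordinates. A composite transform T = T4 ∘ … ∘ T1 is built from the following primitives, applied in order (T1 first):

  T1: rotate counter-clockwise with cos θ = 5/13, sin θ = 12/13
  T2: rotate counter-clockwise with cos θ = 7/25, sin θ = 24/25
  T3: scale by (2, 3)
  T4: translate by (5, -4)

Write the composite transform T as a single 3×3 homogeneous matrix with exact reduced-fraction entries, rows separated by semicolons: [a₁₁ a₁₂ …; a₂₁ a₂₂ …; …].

T = [-506/325 -408/325 5; 612/325 -759/325 -4; 0 0 1]

T1 = [5/13 -12/13 0; 12/13 5/13 0; 0 0 1]
T2·T1 = [-253/325 -204/325 0; 204/325 -253/325 0; 0 0 1]
T3·…·T1 = [-506/325 -408/325 0; 612/325 -759/325 0; 0 0 1]
T4·…·T1 = [-506/325 -408/325 5; 612/325 -759/325 -4; 0 0 1]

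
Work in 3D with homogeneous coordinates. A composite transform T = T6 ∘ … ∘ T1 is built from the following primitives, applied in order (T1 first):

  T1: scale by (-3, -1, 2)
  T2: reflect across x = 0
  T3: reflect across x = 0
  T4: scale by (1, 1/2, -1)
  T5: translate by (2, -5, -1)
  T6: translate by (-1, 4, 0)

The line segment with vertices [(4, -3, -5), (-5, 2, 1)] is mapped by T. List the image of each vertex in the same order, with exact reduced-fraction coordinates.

T1 scale by (-3, -1, 2): (4, -3, -5) → (-12, 3, -10); (-5, 2, 1) → (15, -2, 2)
T2 reflect across x = 0: (-12, 3, -10) → (12, 3, -10); (15, -2, 2) → (-15, -2, 2)
T3 reflect across x = 0: (12, 3, -10) → (-12, 3, -10); (-15, -2, 2) → (15, -2, 2)
T4 scale by (1, 1/2, -1): (-12, 3, -10) → (-12, 3/2, 10); (15, -2, 2) → (15, -1, -2)
T5 translate by (2, -5, -1): (-12, 3/2, 10) → (-10, -7/2, 9); (15, -1, -2) → (17, -6, -3)
T6 translate by (-1, 4, 0): (-10, -7/2, 9) → (-11, 1/2, 9); (17, -6, -3) → (16, -2, -3)

image vertices: (-11, 1/2, 9), (16, -2, -3)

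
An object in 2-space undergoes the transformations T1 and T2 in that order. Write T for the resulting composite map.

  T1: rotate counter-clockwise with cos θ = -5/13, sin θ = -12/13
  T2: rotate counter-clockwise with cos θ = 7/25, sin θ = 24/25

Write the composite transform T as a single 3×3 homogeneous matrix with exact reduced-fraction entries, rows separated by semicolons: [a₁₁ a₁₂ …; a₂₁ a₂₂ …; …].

T1 = [-5/13 12/13 0; -12/13 -5/13 0; 0 0 1]
T2·T1 = [253/325 204/325 0; -204/325 253/325 0; 0 0 1]

T = [253/325 204/325 0; -204/325 253/325 0; 0 0 1]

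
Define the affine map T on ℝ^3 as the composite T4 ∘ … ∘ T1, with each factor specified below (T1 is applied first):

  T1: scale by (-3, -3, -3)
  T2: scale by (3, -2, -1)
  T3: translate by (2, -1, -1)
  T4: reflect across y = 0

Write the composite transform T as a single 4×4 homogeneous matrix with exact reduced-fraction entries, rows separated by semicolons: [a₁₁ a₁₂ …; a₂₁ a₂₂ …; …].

T1 = [-3 0 0 0; 0 -3 0 0; 0 0 -3 0; 0 0 0 1]
T2·T1 = [-9 0 0 0; 0 6 0 0; 0 0 3 0; 0 0 0 1]
T3·…·T1 = [-9 0 0 2; 0 6 0 -1; 0 0 3 -1; 0 0 0 1]
T4·…·T1 = [-9 0 0 2; 0 -6 0 1; 0 0 3 -1; 0 0 0 1]

T = [-9 0 0 2; 0 -6 0 1; 0 0 3 -1; 0 0 0 1]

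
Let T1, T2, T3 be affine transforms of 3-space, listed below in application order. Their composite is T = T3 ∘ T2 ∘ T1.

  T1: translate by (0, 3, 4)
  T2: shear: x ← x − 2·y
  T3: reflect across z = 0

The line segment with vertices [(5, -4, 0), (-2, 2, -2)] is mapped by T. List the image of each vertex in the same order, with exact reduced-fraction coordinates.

image vertices: (7, -1, -4), (-12, 5, -2)

T1 translate by (0, 3, 4): (5, -4, 0) → (5, -1, 4); (-2, 2, -2) → (-2, 5, 2)
T2 shear: x ← x − 2·y: (5, -1, 4) → (7, -1, 4); (-2, 5, 2) → (-12, 5, 2)
T3 reflect across z = 0: (7, -1, 4) → (7, -1, -4); (-12, 5, 2) → (-12, 5, -2)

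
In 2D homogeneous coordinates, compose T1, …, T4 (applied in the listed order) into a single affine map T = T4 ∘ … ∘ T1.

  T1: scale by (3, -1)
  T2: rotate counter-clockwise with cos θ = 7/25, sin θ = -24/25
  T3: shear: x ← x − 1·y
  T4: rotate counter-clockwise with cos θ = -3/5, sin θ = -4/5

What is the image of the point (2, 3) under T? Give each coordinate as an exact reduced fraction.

T(p) = (-213/25, -9/25)

T1 scale by (3, -1): (2, 3) → (6, -3)
T2 rotate counter-clockwise with cos θ = 7/25, sin θ = -24/25: (6, -3) → (-6/5, -33/5)
T3 shear: x ← x − 1·y: (-6/5, -33/5) → (27/5, -33/5)
T4 rotate counter-clockwise with cos θ = -3/5, sin θ = -4/5: (27/5, -33/5) → (-213/25, -9/25)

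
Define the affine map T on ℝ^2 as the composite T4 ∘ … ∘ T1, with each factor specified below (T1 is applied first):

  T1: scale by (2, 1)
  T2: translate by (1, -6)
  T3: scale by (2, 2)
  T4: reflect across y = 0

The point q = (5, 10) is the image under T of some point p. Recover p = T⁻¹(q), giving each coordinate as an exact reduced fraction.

T1 = [2 0 0; 0 1 0; 0 0 1]
T2·T1 = [2 0 1; 0 1 -6; 0 0 1]
T3·…·T1 = [4 0 2; 0 2 -12; 0 0 1]
T4·…·T1 = [4 0 2; 0 -2 12; 0 0 1]
det M = -8; M⁻¹ = [1/4 0 -1/2; 0 -1/2 6; 0 0 1]
M⁻¹ · (5, 10)ᵀ = (3/4, 1)ᵀ

p = (3/4, 1)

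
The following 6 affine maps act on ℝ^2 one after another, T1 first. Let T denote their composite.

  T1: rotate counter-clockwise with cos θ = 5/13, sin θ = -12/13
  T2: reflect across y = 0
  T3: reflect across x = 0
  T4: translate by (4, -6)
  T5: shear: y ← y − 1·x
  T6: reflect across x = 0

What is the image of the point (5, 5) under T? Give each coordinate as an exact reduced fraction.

T1 rotate counter-clockwise with cos θ = 5/13, sin θ = -12/13: (5, 5) → (85/13, -35/13)
T2 reflect across y = 0: (85/13, -35/13) → (85/13, 35/13)
T3 reflect across x = 0: (85/13, 35/13) → (-85/13, 35/13)
T4 translate by (4, -6): (-85/13, 35/13) → (-33/13, -43/13)
T5 shear: y ← y − 1·x: (-33/13, -43/13) → (-33/13, -10/13)
T6 reflect across x = 0: (-33/13, -10/13) → (33/13, -10/13)

T(p) = (33/13, -10/13)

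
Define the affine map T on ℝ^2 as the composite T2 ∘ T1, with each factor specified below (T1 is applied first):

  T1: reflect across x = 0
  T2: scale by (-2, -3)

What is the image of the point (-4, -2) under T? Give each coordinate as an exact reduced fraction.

T(p) = (-8, 6)

T1 reflect across x = 0: (-4, -2) → (4, -2)
T2 scale by (-2, -3): (4, -2) → (-8, 6)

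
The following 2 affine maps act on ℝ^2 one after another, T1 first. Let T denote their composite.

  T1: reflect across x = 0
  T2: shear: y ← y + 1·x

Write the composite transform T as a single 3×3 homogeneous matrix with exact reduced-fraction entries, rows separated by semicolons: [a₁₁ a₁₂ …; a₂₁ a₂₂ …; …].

T1 = [-1 0 0; 0 1 0; 0 0 1]
T2·T1 = [-1 0 0; -1 1 0; 0 0 1]

T = [-1 0 0; -1 1 0; 0 0 1]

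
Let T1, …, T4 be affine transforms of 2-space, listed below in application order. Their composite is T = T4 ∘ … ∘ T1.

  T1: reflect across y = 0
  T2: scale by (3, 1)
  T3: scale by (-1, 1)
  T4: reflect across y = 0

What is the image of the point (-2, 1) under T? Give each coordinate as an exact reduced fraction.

T(p) = (6, 1)

T1 reflect across y = 0: (-2, 1) → (-2, -1)
T2 scale by (3, 1): (-2, -1) → (-6, -1)
T3 scale by (-1, 1): (-6, -1) → (6, -1)
T4 reflect across y = 0: (6, -1) → (6, 1)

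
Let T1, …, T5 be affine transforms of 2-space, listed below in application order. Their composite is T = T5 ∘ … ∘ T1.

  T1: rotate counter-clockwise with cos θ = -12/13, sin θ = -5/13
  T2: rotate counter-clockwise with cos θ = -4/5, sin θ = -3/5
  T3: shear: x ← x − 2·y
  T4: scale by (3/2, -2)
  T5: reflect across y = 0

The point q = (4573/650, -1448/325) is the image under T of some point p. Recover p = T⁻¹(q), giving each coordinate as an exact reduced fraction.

T1 = [-12/13 5/13 0; -5/13 -12/13 0; 0 0 1]
T2·T1 = [33/65 -56/65 0; 56/65 33/65 0; 0 0 1]
T3·…·T1 = [-79/65 -122/65 0; 56/65 33/65 0; 0 0 1]
T4·…·T1 = [-237/130 -183/65 0; -112/65 -66/65 0; 0 0 1]
T5·…·T1 = [-237/130 -183/65 0; 112/65 66/65 0; 0 0 1]
det M = 3; M⁻¹ = [22/65 61/65 0; -112/195 -79/130 0; 0 0 1]
M⁻¹ · (4573/650, -1448/325)ᵀ = (-9/5, -4/3)ᵀ

p = (-9/5, -4/3)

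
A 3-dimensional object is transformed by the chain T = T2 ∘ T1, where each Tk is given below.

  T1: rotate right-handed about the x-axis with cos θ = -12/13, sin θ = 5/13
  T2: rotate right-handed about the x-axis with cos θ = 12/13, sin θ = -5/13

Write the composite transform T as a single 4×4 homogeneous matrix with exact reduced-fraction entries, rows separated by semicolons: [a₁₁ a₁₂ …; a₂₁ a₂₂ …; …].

T1 = [1 0 0 0; 0 -12/13 -5/13 0; 0 5/13 -12/13 0; 0 0 0 1]
T2·T1 = [1 0 0 0; 0 -119/169 -120/169 0; 0 120/169 -119/169 0; 0 0 0 1]

T = [1 0 0 0; 0 -119/169 -120/169 0; 0 120/169 -119/169 0; 0 0 0 1]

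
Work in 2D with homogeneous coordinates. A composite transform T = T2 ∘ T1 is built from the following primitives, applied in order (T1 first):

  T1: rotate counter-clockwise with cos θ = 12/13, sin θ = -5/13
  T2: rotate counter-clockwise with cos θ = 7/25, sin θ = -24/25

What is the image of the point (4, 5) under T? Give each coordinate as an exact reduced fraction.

T1 rotate counter-clockwise with cos θ = 12/13, sin θ = -5/13: (4, 5) → (73/13, 40/13)
T2 rotate counter-clockwise with cos θ = 7/25, sin θ = -24/25: (73/13, 40/13) → (1471/325, -1472/325)

T(p) = (1471/325, -1472/325)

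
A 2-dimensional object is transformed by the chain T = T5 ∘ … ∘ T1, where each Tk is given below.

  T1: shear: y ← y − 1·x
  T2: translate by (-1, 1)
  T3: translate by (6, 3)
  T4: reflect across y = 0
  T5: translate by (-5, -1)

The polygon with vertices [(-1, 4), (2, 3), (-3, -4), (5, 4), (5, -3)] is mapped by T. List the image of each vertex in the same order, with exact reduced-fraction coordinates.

image vertices: (-1, -10), (2, -6), (-3, -4), (5, -4), (5, 3)

T1 shear: y ← y − 1·x: (-1, 4) → (-1, 5); (2, 3) → (2, 1); (-3, -4) → (-3, -1); (5, 4) → (5, -1); (5, -3) → (5, -8)
T2 translate by (-1, 1): (-1, 5) → (-2, 6); (2, 1) → (1, 2); (-3, -1) → (-4, 0); (5, -1) → (4, 0); (5, -8) → (4, -7)
T3 translate by (6, 3): (-2, 6) → (4, 9); (1, 2) → (7, 5); (-4, 0) → (2, 3); (4, 0) → (10, 3); (4, -7) → (10, -4)
T4 reflect across y = 0: (4, 9) → (4, -9); (7, 5) → (7, -5); (2, 3) → (2, -3); (10, 3) → (10, -3); (10, -4) → (10, 4)
T5 translate by (-5, -1): (4, -9) → (-1, -10); (7, -5) → (2, -6); (2, -3) → (-3, -4); (10, -3) → (5, -4); (10, 4) → (5, 3)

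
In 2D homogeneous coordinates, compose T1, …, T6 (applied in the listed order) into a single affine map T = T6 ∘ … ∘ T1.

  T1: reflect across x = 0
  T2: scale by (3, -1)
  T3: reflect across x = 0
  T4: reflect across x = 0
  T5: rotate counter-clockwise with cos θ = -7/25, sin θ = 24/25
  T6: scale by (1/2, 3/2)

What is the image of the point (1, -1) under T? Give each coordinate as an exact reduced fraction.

T1 reflect across x = 0: (1, -1) → (-1, -1)
T2 scale by (3, -1): (-1, -1) → (-3, 1)
T3 reflect across x = 0: (-3, 1) → (3, 1)
T4 reflect across x = 0: (3, 1) → (-3, 1)
T5 rotate counter-clockwise with cos θ = -7/25, sin θ = 24/25: (-3, 1) → (-3/25, -79/25)
T6 scale by (1/2, 3/2): (-3/25, -79/25) → (-3/50, -237/50)

T(p) = (-3/50, -237/50)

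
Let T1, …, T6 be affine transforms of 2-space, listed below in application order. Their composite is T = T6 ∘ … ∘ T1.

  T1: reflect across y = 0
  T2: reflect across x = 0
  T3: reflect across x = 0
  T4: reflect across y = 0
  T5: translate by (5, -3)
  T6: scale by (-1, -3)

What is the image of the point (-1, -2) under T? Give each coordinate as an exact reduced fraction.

T(p) = (-4, 15)

T1 reflect across y = 0: (-1, -2) → (-1, 2)
T2 reflect across x = 0: (-1, 2) → (1, 2)
T3 reflect across x = 0: (1, 2) → (-1, 2)
T4 reflect across y = 0: (-1, 2) → (-1, -2)
T5 translate by (5, -3): (-1, -2) → (4, -5)
T6 scale by (-1, -3): (4, -5) → (-4, 15)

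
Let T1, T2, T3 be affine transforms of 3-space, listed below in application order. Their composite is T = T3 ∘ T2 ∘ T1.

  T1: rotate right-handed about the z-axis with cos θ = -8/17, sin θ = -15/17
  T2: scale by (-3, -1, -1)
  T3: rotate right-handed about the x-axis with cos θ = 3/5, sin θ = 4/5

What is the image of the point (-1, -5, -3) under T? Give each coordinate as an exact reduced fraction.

T1 rotate right-handed about the z-axis with cos θ = -8/17, sin θ = -15/17: (-1, -5, -3) → (-67/17, 55/17, -3)
T2 scale by (-3, -1, -1): (-67/17, 55/17, -3) → (201/17, -55/17, 3)
T3 rotate right-handed about the x-axis with cos θ = 3/5, sin θ = 4/5: (201/17, -55/17, 3) → (201/17, -369/85, -67/85)

T(p) = (201/17, -369/85, -67/85)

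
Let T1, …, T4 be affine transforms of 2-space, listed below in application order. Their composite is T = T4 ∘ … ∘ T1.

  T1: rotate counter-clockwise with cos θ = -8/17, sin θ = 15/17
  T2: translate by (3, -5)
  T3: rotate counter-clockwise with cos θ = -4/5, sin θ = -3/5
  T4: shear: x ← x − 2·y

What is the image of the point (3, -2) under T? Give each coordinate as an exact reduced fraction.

T1 rotate counter-clockwise with cos θ = -8/17, sin θ = 15/17: (3, -2) → (6/17, 61/17)
T2 translate by (3, -5): (6/17, 61/17) → (57/17, -24/17)
T3 rotate counter-clockwise with cos θ = -4/5, sin θ = -3/5: (57/17, -24/17) → (-60/17, -15/17)
T4 shear: x ← x − 2·y: (-60/17, -15/17) → (-30/17, -15/17)

T(p) = (-30/17, -15/17)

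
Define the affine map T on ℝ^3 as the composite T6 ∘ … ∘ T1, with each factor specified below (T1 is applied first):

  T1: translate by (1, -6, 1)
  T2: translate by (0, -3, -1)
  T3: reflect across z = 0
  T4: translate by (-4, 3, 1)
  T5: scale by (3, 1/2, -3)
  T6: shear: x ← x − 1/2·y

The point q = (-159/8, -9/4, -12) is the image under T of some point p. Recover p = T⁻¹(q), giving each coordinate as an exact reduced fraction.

p = (-4, 3/2, -3)

T1 = [1 0 0 1; 0 1 0 -6; 0 0 1 1; 0 0 0 1]
T2·T1 = [1 0 0 1; 0 1 0 -9; 0 0 1 0; 0 0 0 1]
T3·…·T1 = [1 0 0 1; 0 1 0 -9; 0 0 -1 0; 0 0 0 1]
T4·…·T1 = [1 0 0 -3; 0 1 0 -6; 0 0 -1 1; 0 0 0 1]
T5·…·T1 = [3 0 0 -9; 0 1/2 0 -3; 0 0 3 -3; 0 0 0 1]
T6·…·T1 = [3 -1/4 0 -15/2; 0 1/2 0 -3; 0 0 3 -3; 0 0 0 1]
det M = 9/2; M⁻¹ = [1/3 1/6 0 3; 0 2 0 6; 0 0 1/3 1; 0 0 0 1]
M⁻¹ · (-159/8, -9/4, -12)ᵀ = (-4, 3/2, -3)ᵀ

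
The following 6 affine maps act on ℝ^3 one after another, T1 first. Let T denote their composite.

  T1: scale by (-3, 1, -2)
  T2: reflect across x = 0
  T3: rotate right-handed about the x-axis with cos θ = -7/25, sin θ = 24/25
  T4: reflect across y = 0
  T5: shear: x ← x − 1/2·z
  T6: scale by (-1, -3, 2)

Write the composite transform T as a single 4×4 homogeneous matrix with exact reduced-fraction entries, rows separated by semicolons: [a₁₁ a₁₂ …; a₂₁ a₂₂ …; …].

T = [-3 12/25 7/25 0; 0 -21/25 144/25 0; 0 48/25 28/25 0; 0 0 0 1]

T1 = [-3 0 0 0; 0 1 0 0; 0 0 -2 0; 0 0 0 1]
T2·T1 = [3 0 0 0; 0 1 0 0; 0 0 -2 0; 0 0 0 1]
T3·…·T1 = [3 0 0 0; 0 -7/25 48/25 0; 0 24/25 14/25 0; 0 0 0 1]
T4·…·T1 = [3 0 0 0; 0 7/25 -48/25 0; 0 24/25 14/25 0; 0 0 0 1]
T5·…·T1 = [3 -12/25 -7/25 0; 0 7/25 -48/25 0; 0 24/25 14/25 0; 0 0 0 1]
T6·…·T1 = [-3 12/25 7/25 0; 0 -21/25 144/25 0; 0 48/25 28/25 0; 0 0 0 1]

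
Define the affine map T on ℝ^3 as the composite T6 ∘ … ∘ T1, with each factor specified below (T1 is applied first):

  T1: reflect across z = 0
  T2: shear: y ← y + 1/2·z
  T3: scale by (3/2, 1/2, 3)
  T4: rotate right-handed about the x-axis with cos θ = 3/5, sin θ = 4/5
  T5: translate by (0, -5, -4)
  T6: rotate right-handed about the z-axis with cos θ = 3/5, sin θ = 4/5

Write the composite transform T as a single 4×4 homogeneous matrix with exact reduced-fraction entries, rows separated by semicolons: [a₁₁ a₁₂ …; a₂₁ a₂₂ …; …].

T1 = [1 0 0 0; 0 1 0 0; 0 0 -1 0; 0 0 0 1]
T2·T1 = [1 0 0 0; 0 1 -1/2 0; 0 0 -1 0; 0 0 0 1]
T3·…·T1 = [3/2 0 0 0; 0 1/2 -1/4 0; 0 0 -3 0; 0 0 0 1]
T4·…·T1 = [3/2 0 0 0; 0 3/10 9/4 0; 0 2/5 -2 0; 0 0 0 1]
T5·…·T1 = [3/2 0 0 0; 0 3/10 9/4 -5; 0 2/5 -2 -4; 0 0 0 1]
T6·…·T1 = [9/10 -6/25 -9/5 4; 6/5 9/50 27/20 -3; 0 2/5 -2 -4; 0 0 0 1]

T = [9/10 -6/25 -9/5 4; 6/5 9/50 27/20 -3; 0 2/5 -2 -4; 0 0 0 1]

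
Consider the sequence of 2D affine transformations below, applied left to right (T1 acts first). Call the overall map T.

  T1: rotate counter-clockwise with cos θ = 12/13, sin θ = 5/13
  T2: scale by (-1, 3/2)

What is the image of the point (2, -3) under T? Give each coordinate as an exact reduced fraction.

T1 rotate counter-clockwise with cos θ = 12/13, sin θ = 5/13: (2, -3) → (3, -2)
T2 scale by (-1, 3/2): (3, -2) → (-3, -3)

T(p) = (-3, -3)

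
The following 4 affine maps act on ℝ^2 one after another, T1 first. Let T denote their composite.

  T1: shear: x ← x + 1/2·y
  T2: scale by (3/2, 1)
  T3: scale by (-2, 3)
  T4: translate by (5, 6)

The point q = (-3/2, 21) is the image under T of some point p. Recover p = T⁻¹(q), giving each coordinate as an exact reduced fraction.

T1 = [1 1/2 0; 0 1 0; 0 0 1]
T2·T1 = [3/2 3/4 0; 0 1 0; 0 0 1]
T3·…·T1 = [-3 -3/2 0; 0 3 0; 0 0 1]
T4·…·T1 = [-3 -3/2 5; 0 3 6; 0 0 1]
det M = -9; M⁻¹ = [-1/3 -1/6 8/3; 0 1/3 -2; 0 0 1]
M⁻¹ · (-3/2, 21)ᵀ = (-1/3, 5)ᵀ

p = (-1/3, 5)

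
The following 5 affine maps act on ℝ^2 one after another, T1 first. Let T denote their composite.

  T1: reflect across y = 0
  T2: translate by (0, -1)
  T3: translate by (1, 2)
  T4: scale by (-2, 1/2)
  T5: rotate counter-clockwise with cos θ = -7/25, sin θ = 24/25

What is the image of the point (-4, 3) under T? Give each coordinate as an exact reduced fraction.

T(p) = (-18/25, 151/25)

T1 reflect across y = 0: (-4, 3) → (-4, -3)
T2 translate by (0, -1): (-4, -3) → (-4, -4)
T3 translate by (1, 2): (-4, -4) → (-3, -2)
T4 scale by (-2, 1/2): (-3, -2) → (6, -1)
T5 rotate counter-clockwise with cos θ = -7/25, sin θ = 24/25: (6, -1) → (-18/25, 151/25)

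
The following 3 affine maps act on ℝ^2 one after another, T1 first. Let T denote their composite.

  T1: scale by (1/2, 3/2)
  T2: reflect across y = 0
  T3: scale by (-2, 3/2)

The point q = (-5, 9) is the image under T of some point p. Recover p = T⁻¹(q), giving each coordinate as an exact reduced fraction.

T1 = [1/2 0 0; 0 3/2 0; 0 0 1]
T2·T1 = [1/2 0 0; 0 -3/2 0; 0 0 1]
T3·…·T1 = [-1 0 0; 0 -9/4 0; 0 0 1]
det M = 9/4; M⁻¹ = [-1 0 0; 0 -4/9 0; 0 0 1]
M⁻¹ · (-5, 9)ᵀ = (5, -4)ᵀ

p = (5, -4)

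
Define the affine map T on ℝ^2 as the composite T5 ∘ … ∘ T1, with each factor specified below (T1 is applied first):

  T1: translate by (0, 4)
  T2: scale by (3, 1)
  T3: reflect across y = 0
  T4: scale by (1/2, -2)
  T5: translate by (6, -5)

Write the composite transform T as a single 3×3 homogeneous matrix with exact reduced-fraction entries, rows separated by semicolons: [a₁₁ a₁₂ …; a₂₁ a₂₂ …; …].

T1 = [1 0 0; 0 1 4; 0 0 1]
T2·T1 = [3 0 0; 0 1 4; 0 0 1]
T3·…·T1 = [3 0 0; 0 -1 -4; 0 0 1]
T4·…·T1 = [3/2 0 0; 0 2 8; 0 0 1]
T5·…·T1 = [3/2 0 6; 0 2 3; 0 0 1]

T = [3/2 0 6; 0 2 3; 0 0 1]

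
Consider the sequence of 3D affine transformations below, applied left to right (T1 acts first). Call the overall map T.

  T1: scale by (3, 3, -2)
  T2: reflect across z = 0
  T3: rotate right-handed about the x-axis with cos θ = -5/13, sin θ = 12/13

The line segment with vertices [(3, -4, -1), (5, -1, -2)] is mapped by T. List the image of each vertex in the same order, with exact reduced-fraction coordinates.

image vertices: (9, 84/13, -134/13), (15, 63/13, -16/13)

T1 scale by (3, 3, -2): (3, -4, -1) → (9, -12, 2); (5, -1, -2) → (15, -3, 4)
T2 reflect across z = 0: (9, -12, 2) → (9, -12, -2); (15, -3, 4) → (15, -3, -4)
T3 rotate right-handed about the x-axis with cos θ = -5/13, sin θ = 12/13: (9, -12, -2) → (9, 84/13, -134/13); (15, -3, -4) → (15, 63/13, -16/13)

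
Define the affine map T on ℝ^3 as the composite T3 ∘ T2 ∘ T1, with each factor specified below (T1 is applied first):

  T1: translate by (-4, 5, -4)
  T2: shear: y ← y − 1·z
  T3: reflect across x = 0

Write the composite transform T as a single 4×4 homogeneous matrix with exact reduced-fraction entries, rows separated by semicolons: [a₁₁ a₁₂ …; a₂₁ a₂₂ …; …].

T = [-1 0 0 4; 0 1 -1 9; 0 0 1 -4; 0 0 0 1]

T1 = [1 0 0 -4; 0 1 0 5; 0 0 1 -4; 0 0 0 1]
T2·T1 = [1 0 0 -4; 0 1 -1 9; 0 0 1 -4; 0 0 0 1]
T3·…·T1 = [-1 0 0 4; 0 1 -1 9; 0 0 1 -4; 0 0 0 1]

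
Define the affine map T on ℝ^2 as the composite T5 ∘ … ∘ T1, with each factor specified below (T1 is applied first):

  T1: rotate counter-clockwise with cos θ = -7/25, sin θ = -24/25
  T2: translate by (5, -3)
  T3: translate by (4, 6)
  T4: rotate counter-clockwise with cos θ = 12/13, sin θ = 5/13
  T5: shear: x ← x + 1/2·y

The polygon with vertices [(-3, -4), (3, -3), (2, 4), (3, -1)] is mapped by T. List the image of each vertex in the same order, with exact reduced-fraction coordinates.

image vertices: (94/13, 114/13), (1938/325, 948/325), (8901/650, 1523/325), (524/65, 204/65)

T1 rotate counter-clockwise with cos θ = -7/25, sin θ = -24/25: (-3, -4) → (-3, 4); (3, -3) → (-93/25, -51/25); (2, 4) → (82/25, -76/25); (3, -1) → (-9/5, -13/5)
T2 translate by (5, -3): (-3, 4) → (2, 1); (-93/25, -51/25) → (32/25, -126/25); (82/25, -76/25) → (207/25, -151/25); (-9/5, -13/5) → (16/5, -28/5)
T3 translate by (4, 6): (2, 1) → (6, 7); (32/25, -126/25) → (132/25, 24/25); (207/25, -151/25) → (307/25, -1/25); (16/5, -28/5) → (36/5, 2/5)
T4 rotate counter-clockwise with cos θ = 12/13, sin θ = 5/13: (6, 7) → (37/13, 114/13); (132/25, 24/25) → (1464/325, 948/325); (307/25, -1/25) → (3689/325, 1523/325); (36/5, 2/5) → (422/65, 204/65)
T5 shear: x ← x + 1/2·y: (37/13, 114/13) → (94/13, 114/13); (1464/325, 948/325) → (1938/325, 948/325); (3689/325, 1523/325) → (8901/650, 1523/325); (422/65, 204/65) → (524/65, 204/65)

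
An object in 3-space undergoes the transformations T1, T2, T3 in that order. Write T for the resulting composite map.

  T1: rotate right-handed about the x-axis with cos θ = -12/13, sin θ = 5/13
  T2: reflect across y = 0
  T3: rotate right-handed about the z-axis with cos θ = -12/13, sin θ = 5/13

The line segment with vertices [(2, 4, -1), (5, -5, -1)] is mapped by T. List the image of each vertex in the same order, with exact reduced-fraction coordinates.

T1 rotate right-handed about the x-axis with cos θ = -12/13, sin θ = 5/13: (2, 4, -1) → (2, -43/13, 32/13); (5, -5, -1) → (5, 5, -1)
T2 reflect across y = 0: (2, -43/13, 32/13) → (2, 43/13, 32/13); (5, 5, -1) → (5, -5, -1)
T3 rotate right-handed about the z-axis with cos θ = -12/13, sin θ = 5/13: (2, 43/13, 32/13) → (-527/169, -386/169, 32/13); (5, -5, -1) → (-35/13, 85/13, -1)

image vertices: (-527/169, -386/169, 32/13), (-35/13, 85/13, -1)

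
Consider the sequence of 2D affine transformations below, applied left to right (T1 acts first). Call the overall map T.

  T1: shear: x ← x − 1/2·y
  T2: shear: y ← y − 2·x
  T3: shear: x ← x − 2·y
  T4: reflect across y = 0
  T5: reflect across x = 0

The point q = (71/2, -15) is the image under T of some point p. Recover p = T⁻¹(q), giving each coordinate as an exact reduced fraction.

T1 = [1 -1/2 0; 0 1 0; 0 0 1]
T2·T1 = [1 -1/2 0; -2 2 0; 0 0 1]
T3·…·T1 = [5 -9/2 0; -2 2 0; 0 0 1]
T4·…·T1 = [5 -9/2 0; 2 -2 0; 0 0 1]
T5·…·T1 = [-5 9/2 0; 2 -2 0; 0 0 1]
det M = 1; M⁻¹ = [-2 -9/2 0; -2 -5 0; 0 0 1]
M⁻¹ · (71/2, -15)ᵀ = (-7/2, 4)ᵀ

p = (-7/2, 4)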